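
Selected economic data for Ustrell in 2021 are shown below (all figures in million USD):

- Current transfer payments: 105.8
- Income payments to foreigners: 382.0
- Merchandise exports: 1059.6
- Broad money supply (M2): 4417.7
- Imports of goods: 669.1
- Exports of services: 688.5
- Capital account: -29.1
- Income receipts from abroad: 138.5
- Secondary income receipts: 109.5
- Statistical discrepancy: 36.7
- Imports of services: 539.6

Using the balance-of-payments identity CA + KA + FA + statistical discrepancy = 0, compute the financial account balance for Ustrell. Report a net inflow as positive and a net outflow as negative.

-307.2

Goods balance = 1059.6 - 669.1 = 390.5
Services balance = 688.5 - 539.6 = 148.9
Trade balance (goods + services) = 390.5 + 148.9 = 539.4
Net primary income = 138.5 - 382.0 = -243.5
Net secondary income = 109.5 - 105.8 = 3.7
Current account = 539.4 + (-243.5) + 3.7 = 299.6
Financial account = -(299.6 + (-29.1) + 36.7) = -307.2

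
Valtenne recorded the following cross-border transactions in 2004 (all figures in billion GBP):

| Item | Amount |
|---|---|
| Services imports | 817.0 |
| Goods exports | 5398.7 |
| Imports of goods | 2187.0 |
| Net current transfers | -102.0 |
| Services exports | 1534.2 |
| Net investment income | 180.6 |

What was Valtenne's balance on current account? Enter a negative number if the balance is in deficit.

4007.5

Goods balance = 5398.7 - 2187.0 = 3211.7
Services balance = 1534.2 - 817.0 = 717.2
Trade balance (goods + services) = 3211.7 + 717.2 = 3928.9
Net primary income = 180.6
Net secondary income = -102.0
Current account = 3928.9 + 180.6 + (-102.0) = 4007.5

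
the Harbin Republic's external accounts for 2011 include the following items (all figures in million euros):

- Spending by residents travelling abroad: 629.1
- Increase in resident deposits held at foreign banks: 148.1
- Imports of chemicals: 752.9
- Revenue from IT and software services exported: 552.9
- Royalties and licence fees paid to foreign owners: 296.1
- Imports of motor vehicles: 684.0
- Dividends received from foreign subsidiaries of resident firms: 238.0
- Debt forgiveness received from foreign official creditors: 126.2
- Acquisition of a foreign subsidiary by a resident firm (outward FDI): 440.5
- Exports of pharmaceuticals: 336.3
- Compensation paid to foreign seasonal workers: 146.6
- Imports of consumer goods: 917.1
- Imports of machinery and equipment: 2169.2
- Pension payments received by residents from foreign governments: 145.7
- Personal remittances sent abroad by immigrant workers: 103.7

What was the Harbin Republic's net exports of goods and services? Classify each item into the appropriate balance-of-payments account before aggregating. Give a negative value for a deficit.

-4559.2

Goods: -684.0 - 2169.2 + 336.3 - 917.1 - 752.9 = -4186.9
Services: -629.1 + 552.9 - 296.1 = -372.3
Trade balance = -4186.9 + (-372.3) = -4559.2
(Excluded from the trade balance — financial account: increase in resident deposits held at foreign banks 148.1, acquisition of a foreign subsidiary by a resident firm (outward FDI) 440.5; primary income: dividends received from foreign subsidiaries of resident firms 238.0, compensation paid to foreign seasonal workers 146.6; capital account: debt forgiveness received from foreign official creditors 126.2; secondary income: pension payments received by residents from foreign governments 145.7, personal remittances sent abroad by immigrant workers 103.7.)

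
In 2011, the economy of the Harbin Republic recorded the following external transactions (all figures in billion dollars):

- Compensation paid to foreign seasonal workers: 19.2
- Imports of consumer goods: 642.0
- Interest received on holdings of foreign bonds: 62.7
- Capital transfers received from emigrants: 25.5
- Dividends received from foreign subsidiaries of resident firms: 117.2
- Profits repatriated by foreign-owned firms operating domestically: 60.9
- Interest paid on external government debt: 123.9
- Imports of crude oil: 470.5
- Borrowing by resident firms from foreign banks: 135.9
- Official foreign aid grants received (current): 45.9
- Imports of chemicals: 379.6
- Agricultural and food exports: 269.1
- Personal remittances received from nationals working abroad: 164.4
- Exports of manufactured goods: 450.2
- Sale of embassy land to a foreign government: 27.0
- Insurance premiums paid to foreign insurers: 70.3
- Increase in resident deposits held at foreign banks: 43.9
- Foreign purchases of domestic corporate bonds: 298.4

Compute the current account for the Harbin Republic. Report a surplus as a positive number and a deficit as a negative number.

-656.9

Goods: 269.1 - 642.0 - 470.5 + 450.2 - 379.6 = -772.8
Services: -70.3
Primary income: -123.9 - 19.2 - 60.9 + 62.7 + 117.2 = -24.1
Secondary income: 45.9 + 164.4 = 210.3
Current account = (-772.8) + (-70.3) + (-24.1) + 210.3 = -656.9
(Excluded from the current account — capital account: capital transfers received from emigrants 25.5, sale of embassy land to a foreign government 27.0; financial account: borrowing by resident firms from foreign banks 135.9, increase in resident deposits held at foreign banks 43.9, foreign purchases of domestic corporate bonds 298.4.)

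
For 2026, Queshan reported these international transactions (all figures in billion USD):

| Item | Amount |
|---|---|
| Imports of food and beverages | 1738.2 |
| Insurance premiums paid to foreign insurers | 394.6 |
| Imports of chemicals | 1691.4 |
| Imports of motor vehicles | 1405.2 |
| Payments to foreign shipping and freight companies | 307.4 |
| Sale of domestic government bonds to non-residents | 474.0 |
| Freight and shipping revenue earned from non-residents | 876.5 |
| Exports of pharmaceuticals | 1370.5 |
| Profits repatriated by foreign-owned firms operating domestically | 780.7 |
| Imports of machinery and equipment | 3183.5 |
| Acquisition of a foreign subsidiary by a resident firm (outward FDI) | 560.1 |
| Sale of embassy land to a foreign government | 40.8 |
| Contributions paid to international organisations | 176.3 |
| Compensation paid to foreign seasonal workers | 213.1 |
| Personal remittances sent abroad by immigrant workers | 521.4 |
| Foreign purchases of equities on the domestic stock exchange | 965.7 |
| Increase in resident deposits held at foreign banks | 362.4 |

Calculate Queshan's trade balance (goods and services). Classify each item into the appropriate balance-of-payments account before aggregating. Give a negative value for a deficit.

-6473.3

Goods: 1370.5 - 3183.5 - 1691.4 - 1738.2 - 1405.2 = -6647.8
Services: -307.4 + 876.5 - 394.6 = 174.5
Trade balance = -6647.8 + 174.5 = -6473.3
(Excluded from the trade balance — financial account: sale of domestic government bonds to non-residents 474.0, acquisition of a foreign subsidiary by a resident firm (outward FDI) 560.1, foreign purchases of equities on the domestic stock exchange 965.7, increase in resident deposits held at foreign banks 362.4; primary income: profits repatriated by foreign-owned firms operating domestically 780.7, compensation paid to foreign seasonal workers 213.1; capital account: sale of embassy land to a foreign government 40.8; secondary income: contributions paid to international organisations 176.3, personal remittances sent abroad by immigrant workers 521.4.)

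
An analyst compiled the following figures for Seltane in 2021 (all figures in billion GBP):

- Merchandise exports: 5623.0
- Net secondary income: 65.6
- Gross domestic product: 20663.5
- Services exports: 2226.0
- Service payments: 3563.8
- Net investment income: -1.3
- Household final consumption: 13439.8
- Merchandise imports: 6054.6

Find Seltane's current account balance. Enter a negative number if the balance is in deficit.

Goods balance = 5623.0 - 6054.6 = -431.6
Services balance = 2226.0 - 3563.8 = -1337.8
Trade balance (goods + services) = -431.6 + (-1337.8) = -1769.4
Net primary income = -1.3
Net secondary income = 65.6
Current account = -1769.4 + (-1.3) + 65.6 = -1705.1

-1705.1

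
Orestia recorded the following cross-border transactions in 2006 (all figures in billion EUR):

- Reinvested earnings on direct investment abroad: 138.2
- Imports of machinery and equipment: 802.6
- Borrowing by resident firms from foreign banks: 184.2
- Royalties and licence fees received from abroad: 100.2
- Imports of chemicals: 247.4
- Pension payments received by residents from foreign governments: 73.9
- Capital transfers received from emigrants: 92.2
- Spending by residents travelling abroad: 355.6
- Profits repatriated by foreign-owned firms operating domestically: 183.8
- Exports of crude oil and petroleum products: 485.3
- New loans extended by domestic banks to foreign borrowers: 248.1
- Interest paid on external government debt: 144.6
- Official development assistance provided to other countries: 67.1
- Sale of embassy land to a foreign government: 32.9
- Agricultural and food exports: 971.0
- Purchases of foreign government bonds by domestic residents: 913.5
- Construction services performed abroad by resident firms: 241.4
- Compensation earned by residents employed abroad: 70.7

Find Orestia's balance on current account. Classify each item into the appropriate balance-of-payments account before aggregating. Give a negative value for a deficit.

Goods: 971.0 + 485.3 - 802.6 - 247.4 = 406.3
Services: 241.4 - 355.6 + 100.2 = -14.0
Primary income: -183.8 + 138.2 - 144.6 + 70.7 = -119.5
Secondary income: 73.9 - 67.1 = 6.8
Current account = 406.3 + (-14.0) + (-119.5) + 6.8 = 279.6
(Excluded from the current account — financial account: borrowing by resident firms from foreign banks 184.2, new loans extended by domestic banks to foreign borrowers 248.1, purchases of foreign government bonds by domestic residents 913.5; capital account: capital transfers received from emigrants 92.2, sale of embassy land to a foreign government 32.9.)

279.6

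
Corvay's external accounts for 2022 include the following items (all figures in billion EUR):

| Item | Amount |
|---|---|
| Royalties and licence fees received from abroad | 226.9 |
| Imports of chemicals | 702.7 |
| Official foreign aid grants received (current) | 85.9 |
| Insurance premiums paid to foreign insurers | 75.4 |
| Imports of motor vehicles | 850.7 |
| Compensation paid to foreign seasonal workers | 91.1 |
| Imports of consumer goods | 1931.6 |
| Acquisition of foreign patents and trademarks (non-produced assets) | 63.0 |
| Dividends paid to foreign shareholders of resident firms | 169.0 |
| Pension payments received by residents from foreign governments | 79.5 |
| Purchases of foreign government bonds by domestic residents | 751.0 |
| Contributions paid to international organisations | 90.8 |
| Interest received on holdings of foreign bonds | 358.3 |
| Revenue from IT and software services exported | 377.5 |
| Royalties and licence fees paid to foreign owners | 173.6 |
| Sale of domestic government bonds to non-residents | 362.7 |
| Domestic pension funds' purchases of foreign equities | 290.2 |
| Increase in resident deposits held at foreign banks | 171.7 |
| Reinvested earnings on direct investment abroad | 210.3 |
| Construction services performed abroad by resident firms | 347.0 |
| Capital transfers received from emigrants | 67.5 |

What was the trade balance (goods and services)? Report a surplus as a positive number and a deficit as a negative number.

-2782.6

Goods: -850.7 - 702.7 - 1931.6 = -3485.0
Services: -173.6 + 226.9 + 377.5 - 75.4 + 347.0 = 702.4
Trade balance = -3485.0 + 702.4 = -2782.6
(Excluded from the trade balance — secondary income: official foreign aid grants received (current) 85.9, pension payments received by residents from foreign governments 79.5, contributions paid to international organisations 90.8; primary income: compensation paid to foreign seasonal workers 91.1, dividends paid to foreign shareholders of resident firms 169.0, interest received on holdings of foreign bonds 358.3, reinvested earnings on direct investment abroad 210.3; capital account: acquisition of foreign patents and trademarks (non-produced assets) 63.0, capital transfers received from emigrants 67.5; financial account: purchases of foreign government bonds by domestic residents 751.0, sale of domestic government bonds to non-residents 362.7, domestic pension funds' purchases of foreign equities 290.2, increase in resident deposits held at foreign banks 171.7.)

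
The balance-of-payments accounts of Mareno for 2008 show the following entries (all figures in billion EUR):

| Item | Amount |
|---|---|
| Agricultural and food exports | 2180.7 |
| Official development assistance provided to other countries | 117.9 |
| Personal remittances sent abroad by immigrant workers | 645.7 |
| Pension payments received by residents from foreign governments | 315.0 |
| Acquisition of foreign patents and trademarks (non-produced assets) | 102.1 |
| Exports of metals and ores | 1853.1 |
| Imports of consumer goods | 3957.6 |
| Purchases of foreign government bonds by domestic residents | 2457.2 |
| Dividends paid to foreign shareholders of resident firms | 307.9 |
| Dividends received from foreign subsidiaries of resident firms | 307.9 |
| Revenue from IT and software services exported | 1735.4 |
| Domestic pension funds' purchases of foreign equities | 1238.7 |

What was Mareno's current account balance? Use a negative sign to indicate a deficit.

1363.0

Goods: -3957.6 + 2180.7 + 1853.1 = 76.2
Services: 1735.4
Primary income: -307.9 + 307.9 = 0.0
Secondary income: -645.7 + 315.0 - 117.9 = -448.6
Current account = 76.2 + 1735.4 + 0.0 + (-448.6) = 1363.0
(Excluded from the current account — capital account: acquisition of foreign patents and trademarks (non-produced assets) 102.1; financial account: purchases of foreign government bonds by domestic residents 2457.2, domestic pension funds' purchases of foreign equities 1238.7.)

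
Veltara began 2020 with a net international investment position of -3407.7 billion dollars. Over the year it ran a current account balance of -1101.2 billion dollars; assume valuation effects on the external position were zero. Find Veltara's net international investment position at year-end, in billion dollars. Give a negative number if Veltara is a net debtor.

-4508.9

With no valuation effects, change in NIIP = current account = -1101.2
End-of-year NIIP = -3407.7 + (-1101.2) = -4508.9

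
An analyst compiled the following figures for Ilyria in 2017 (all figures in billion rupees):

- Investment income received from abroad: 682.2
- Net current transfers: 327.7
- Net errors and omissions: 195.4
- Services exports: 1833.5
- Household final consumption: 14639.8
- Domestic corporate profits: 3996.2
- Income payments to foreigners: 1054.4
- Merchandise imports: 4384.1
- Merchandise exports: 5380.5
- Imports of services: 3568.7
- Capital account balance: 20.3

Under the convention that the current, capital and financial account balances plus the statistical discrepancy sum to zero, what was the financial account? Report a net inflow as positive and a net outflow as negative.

Goods balance = 5380.5 - 4384.1 = 996.4
Services balance = 1833.5 - 3568.7 = -1735.2
Trade balance (goods + services) = 996.4 + (-1735.2) = -738.8
Net primary income = 682.2 - 1054.4 = -372.2
Net secondary income = 327.7
Current account = -738.8 + (-372.2) + 327.7 = -783.3
Financial account = -(-783.3 + 20.3 + 195.4) = 567.6

567.6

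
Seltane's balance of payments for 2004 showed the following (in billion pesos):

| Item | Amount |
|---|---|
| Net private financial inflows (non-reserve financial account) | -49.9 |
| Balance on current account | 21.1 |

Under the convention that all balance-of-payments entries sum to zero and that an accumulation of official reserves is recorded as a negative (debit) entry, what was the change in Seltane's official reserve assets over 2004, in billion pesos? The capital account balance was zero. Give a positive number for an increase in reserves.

Official reserve transactions balance = -(21.1 + (-49.9)) = 28.8
An accumulation of reserves is recorded as a debit (negative entry), so the change in the stock of reserves is the negative of that balance.
Change in official reserves = -(28.8) = -28.8

-28.8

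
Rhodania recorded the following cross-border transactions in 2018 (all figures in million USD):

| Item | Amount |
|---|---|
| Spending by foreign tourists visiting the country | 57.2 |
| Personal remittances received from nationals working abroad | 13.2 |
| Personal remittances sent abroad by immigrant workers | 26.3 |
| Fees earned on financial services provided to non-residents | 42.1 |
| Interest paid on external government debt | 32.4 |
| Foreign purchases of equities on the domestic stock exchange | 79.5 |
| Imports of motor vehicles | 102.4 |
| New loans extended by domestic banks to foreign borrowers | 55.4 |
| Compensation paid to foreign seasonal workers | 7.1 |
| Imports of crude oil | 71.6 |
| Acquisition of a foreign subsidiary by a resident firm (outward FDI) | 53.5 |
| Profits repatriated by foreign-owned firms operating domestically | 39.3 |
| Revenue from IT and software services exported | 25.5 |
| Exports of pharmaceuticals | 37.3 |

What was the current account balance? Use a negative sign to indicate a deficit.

Goods: 37.3 - 71.6 - 102.4 = -136.7
Services: 57.2 + 42.1 + 25.5 = 124.8
Primary income: -32.4 - 39.3 - 7.1 = -78.8
Secondary income: 13.2 - 26.3 = -13.1
Current account = (-136.7) + 124.8 + (-78.8) + (-13.1) = -103.8
(Excluded from the current account — financial account: foreign purchases of equities on the domestic stock exchange 79.5, new loans extended by domestic banks to foreign borrowers 55.4, acquisition of a foreign subsidiary by a resident firm (outward FDI) 53.5.)

-103.8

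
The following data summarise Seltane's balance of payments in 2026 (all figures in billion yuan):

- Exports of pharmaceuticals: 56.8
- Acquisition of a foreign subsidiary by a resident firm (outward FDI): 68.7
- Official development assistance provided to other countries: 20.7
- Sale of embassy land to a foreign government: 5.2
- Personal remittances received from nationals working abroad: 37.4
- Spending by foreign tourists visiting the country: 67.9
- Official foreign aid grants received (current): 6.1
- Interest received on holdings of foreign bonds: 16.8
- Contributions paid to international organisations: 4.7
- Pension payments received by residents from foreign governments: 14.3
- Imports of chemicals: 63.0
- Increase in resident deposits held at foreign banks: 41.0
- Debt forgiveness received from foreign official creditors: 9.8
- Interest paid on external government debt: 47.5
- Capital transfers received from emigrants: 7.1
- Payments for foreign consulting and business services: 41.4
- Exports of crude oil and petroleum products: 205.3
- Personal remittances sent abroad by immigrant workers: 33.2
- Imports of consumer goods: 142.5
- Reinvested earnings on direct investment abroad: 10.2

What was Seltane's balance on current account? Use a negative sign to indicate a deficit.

Goods: 56.8 - 142.5 + 205.3 - 63.0 = 56.6
Services: -41.4 + 67.9 = 26.5
Primary income: 10.2 - 47.5 + 16.8 = -20.5
Secondary income: 14.3 - 4.7 - 33.2 - 20.7 + 37.4 + 6.1 = -0.8
Current account = 56.6 + 26.5 + (-20.5) + (-0.8) = 61.8
(Excluded from the current account — financial account: acquisition of a foreign subsidiary by a resident firm (outward FDI) 68.7, increase in resident deposits held at foreign banks 41.0; capital account: sale of embassy land to a foreign government 5.2, debt forgiveness received from foreign official creditors 9.8, capital transfers received from emigrants 7.1.)

61.8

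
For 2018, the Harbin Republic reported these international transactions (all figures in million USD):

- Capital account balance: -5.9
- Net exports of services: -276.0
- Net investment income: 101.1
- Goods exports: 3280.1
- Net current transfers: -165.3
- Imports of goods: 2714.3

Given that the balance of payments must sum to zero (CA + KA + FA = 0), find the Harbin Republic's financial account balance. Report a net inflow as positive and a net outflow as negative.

Goods balance = 3280.1 - 2714.3 = 565.8
Services balance = -276.0
Trade balance (goods + services) = 565.8 + (-276.0) = 289.8
Net primary income = 101.1
Net secondary income = -165.3
Current account = 289.8 + 101.1 + (-165.3) = 225.6
Financial account = -(225.6 + (-5.9)) = -219.7

-219.7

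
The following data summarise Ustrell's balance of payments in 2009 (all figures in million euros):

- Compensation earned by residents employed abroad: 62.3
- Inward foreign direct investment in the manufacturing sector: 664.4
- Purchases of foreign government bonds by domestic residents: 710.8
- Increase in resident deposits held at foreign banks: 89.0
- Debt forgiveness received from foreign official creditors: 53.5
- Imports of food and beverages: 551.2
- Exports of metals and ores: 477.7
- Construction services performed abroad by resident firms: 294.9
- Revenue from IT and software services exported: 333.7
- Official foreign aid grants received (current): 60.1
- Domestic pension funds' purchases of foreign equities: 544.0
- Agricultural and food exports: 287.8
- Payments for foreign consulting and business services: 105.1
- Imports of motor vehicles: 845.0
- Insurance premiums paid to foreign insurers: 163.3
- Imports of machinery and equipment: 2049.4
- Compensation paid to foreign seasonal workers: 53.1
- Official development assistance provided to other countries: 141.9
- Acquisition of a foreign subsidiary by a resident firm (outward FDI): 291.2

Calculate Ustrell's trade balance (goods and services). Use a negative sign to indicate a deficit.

-2319.9

Goods: -2049.4 + 287.8 + 477.7 - 551.2 - 845.0 = -2680.1
Services: 333.7 - 105.1 - 163.3 + 294.9 = 360.2
Trade balance = -2680.1 + 360.2 = -2319.9
(Excluded from the trade balance — primary income: compensation earned by residents employed abroad 62.3, compensation paid to foreign seasonal workers 53.1; financial account: inward foreign direct investment in the manufacturing sector 664.4, purchases of foreign government bonds by domestic residents 710.8, increase in resident deposits held at foreign banks 89.0, domestic pension funds' purchases of foreign equities 544.0, acquisition of a foreign subsidiary by a resident firm (outward FDI) 291.2; capital account: debt forgiveness received from foreign official creditors 53.5; secondary income: official foreign aid grants received (current) 60.1, official development assistance provided to other countries 141.9.)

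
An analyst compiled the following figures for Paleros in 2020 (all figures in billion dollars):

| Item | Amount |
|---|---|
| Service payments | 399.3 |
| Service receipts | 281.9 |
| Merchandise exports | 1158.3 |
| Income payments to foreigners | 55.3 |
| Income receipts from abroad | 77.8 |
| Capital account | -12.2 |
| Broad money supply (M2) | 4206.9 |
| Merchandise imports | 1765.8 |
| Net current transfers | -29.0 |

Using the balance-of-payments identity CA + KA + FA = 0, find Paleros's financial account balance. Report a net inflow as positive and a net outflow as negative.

Goods balance = 1158.3 - 1765.8 = -607.5
Services balance = 281.9 - 399.3 = -117.4
Trade balance (goods + services) = -607.5 + (-117.4) = -724.9
Net primary income = 77.8 - 55.3 = 22.5
Net secondary income = -29.0
Current account = -724.9 + 22.5 + (-29.0) = -731.4
Financial account = -(-731.4 + (-12.2)) = 743.6

743.6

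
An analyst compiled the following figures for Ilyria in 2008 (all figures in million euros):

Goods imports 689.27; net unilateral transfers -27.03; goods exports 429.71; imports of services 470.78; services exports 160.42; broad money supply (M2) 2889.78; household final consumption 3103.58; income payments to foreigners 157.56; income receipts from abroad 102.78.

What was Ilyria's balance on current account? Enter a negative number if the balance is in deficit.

Goods balance = 429.71 - 689.27 = -259.56
Services balance = 160.42 - 470.78 = -310.36
Trade balance (goods + services) = -259.56 + (-310.36) = -569.92
Net primary income = 102.78 - 157.56 = -54.78
Net secondary income = -27.03
Current account = -569.92 + (-54.78) + (-27.03) = -651.73

-651.73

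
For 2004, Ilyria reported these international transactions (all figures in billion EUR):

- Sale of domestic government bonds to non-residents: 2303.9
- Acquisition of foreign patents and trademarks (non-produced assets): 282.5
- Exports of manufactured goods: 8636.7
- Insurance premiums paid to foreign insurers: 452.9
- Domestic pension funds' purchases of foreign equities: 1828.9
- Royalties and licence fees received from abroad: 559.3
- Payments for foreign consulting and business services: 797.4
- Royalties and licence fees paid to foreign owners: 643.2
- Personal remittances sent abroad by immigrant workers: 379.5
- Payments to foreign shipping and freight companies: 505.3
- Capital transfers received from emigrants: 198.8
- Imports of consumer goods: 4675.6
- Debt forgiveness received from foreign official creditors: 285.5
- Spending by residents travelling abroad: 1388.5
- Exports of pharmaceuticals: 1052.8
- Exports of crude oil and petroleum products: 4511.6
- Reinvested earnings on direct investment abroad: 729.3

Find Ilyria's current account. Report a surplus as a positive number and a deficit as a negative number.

Goods: 1052.8 + 4511.6 + 8636.7 - 4675.6 = 9525.5
Services: -643.2 - 505.3 - 797.4 - 452.9 + 559.3 - 1388.5 = -3228.0
Primary income: 729.3
Secondary income: -379.5
Current account = 9525.5 + (-3228.0) + 729.3 + (-379.5) = 6647.3
(Excluded from the current account — financial account: sale of domestic government bonds to non-residents 2303.9, domestic pension funds' purchases of foreign equities 1828.9; capital account: acquisition of foreign patents and trademarks (non-produced assets) 282.5, capital transfers received from emigrants 198.8, debt forgiveness received from foreign official creditors 285.5.)

6647.3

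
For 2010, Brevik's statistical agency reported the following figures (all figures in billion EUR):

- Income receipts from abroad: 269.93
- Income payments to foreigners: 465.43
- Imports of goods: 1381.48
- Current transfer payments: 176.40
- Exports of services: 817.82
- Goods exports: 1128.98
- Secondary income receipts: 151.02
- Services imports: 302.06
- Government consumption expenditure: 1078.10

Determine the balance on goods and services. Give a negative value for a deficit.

Goods balance = 1128.98 - 1381.48 = -252.50
Services balance = 817.82 - 302.06 = 515.76
Trade balance (goods + services) = -252.50 + 515.76 = 263.26

263.26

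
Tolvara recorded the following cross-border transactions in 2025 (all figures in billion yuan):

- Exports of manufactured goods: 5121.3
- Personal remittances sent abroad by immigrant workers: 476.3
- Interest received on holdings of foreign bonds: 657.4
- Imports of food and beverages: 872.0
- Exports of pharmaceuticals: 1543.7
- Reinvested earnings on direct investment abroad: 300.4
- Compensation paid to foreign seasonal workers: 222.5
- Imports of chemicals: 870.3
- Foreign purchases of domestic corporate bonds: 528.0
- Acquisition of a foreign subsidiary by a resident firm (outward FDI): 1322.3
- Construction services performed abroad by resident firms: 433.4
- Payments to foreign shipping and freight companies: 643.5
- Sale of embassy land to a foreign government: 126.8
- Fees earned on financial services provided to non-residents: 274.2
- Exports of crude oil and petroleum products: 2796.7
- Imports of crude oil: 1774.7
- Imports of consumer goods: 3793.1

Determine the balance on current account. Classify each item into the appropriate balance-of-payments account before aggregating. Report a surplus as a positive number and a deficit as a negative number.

Goods: 5121.3 - 1774.7 - 3793.1 + 2796.7 + 1543.7 - 870.3 - 872.0 = 2151.6
Services: 433.4 + 274.2 - 643.5 = 64.1
Primary income: -222.5 + 657.4 + 300.4 = 735.3
Secondary income: -476.3
Current account = 2151.6 + 64.1 + 735.3 + (-476.3) = 2474.7
(Excluded from the current account — financial account: foreign purchases of domestic corporate bonds 528.0, acquisition of a foreign subsidiary by a resident firm (outward FDI) 1322.3; capital account: sale of embassy land to a foreign government 126.8.)

2474.7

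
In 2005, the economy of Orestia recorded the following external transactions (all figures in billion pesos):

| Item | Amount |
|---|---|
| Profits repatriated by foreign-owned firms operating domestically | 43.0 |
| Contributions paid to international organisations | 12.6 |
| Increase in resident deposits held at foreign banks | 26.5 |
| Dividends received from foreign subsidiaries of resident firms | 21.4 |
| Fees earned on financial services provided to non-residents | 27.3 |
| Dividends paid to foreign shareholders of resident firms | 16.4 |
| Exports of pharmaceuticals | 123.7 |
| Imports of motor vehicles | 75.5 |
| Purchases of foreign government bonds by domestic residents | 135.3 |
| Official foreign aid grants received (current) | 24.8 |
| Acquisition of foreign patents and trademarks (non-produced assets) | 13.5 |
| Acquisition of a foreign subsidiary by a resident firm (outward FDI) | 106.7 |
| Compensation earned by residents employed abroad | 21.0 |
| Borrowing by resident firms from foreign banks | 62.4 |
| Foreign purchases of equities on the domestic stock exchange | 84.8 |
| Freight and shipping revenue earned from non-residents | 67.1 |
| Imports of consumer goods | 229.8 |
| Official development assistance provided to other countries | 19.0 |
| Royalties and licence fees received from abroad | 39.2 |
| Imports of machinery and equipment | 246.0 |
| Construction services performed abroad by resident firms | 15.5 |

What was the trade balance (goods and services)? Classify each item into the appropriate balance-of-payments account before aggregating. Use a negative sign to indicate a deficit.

Goods: -229.8 - 75.5 - 246.0 + 123.7 = -427.6
Services: 15.5 + 27.3 + 67.1 + 39.2 = 149.1
Trade balance = -427.6 + 149.1 = -278.5
(Excluded from the trade balance — primary income: profits repatriated by foreign-owned firms operating domestically 43.0, dividends received from foreign subsidiaries of resident firms 21.4, dividends paid to foreign shareholders of resident firms 16.4, compensation earned by residents employed abroad 21.0; secondary income: contributions paid to international organisations 12.6, official foreign aid grants received (current) 24.8, official development assistance provided to other countries 19.0; financial account: increase in resident deposits held at foreign banks 26.5, purchases of foreign government bonds by domestic residents 135.3, acquisition of a foreign subsidiary by a resident firm (outward FDI) 106.7, borrowing by resident firms from foreign banks 62.4, foreign purchases of equities on the domestic stock exchange 84.8; capital account: acquisition of foreign patents and trademarks (non-produced assets) 13.5.)

-278.5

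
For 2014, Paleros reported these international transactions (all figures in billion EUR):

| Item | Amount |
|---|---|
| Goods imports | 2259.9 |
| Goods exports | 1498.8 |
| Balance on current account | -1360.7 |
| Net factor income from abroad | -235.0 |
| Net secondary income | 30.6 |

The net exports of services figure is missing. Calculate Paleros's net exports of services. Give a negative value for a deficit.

Current account = goods balance + services balance + net primary income + net secondary income
Sum of the known components = -965.5
Net exports of services = CA - (known components) = -1360.7 - (-965.5) = -395.2

-395.2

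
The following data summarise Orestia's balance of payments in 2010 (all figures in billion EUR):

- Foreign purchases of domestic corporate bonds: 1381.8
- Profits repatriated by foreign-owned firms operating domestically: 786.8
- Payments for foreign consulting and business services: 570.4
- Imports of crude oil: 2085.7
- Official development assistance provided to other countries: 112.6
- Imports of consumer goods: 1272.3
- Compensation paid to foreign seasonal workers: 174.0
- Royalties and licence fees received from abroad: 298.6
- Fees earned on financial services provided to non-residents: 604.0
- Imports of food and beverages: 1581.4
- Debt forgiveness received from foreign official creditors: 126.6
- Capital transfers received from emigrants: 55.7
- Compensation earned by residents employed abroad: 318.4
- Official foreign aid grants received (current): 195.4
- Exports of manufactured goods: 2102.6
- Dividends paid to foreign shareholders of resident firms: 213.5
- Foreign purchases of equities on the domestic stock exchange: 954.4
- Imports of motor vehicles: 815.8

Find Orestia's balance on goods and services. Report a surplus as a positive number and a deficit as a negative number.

-3320.4

Goods: -1272.3 - 2085.7 - 815.8 + 2102.6 - 1581.4 = -3652.6
Services: 604.0 - 570.4 + 298.6 = 332.2
Trade balance = -3652.6 + 332.2 = -3320.4
(Excluded from the trade balance — financial account: foreign purchases of domestic corporate bonds 1381.8, foreign purchases of equities on the domestic stock exchange 954.4; primary income: profits repatriated by foreign-owned firms operating domestically 786.8, compensation paid to foreign seasonal workers 174.0, compensation earned by residents employed abroad 318.4, dividends paid to foreign shareholders of resident firms 213.5; secondary income: official development assistance provided to other countries 112.6, official foreign aid grants received (current) 195.4; capital account: debt forgiveness received from foreign official creditors 126.6, capital transfers received from emigrants 55.7.)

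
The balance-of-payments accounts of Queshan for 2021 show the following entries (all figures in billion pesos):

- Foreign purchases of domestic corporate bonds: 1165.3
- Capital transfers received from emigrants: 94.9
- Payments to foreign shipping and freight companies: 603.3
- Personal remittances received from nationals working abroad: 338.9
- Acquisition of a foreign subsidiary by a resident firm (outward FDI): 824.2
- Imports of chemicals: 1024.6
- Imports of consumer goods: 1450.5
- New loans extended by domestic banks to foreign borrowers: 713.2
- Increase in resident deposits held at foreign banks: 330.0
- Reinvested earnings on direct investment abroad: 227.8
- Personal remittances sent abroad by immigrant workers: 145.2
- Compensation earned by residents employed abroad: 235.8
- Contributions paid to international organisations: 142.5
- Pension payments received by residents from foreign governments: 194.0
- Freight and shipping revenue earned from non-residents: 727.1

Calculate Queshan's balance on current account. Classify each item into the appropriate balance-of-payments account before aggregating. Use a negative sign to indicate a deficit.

Goods: -1450.5 - 1024.6 = -2475.1
Services: -603.3 + 727.1 = 123.8
Primary income: 235.8 + 227.8 = 463.6
Secondary income: -145.2 + 338.9 - 142.5 + 194.0 = 245.2
Current account = (-2475.1) + 123.8 + 463.6 + 245.2 = -1642.5
(Excluded from the current account — financial account: foreign purchases of domestic corporate bonds 1165.3, acquisition of a foreign subsidiary by a resident firm (outward FDI) 824.2, new loans extended by domestic banks to foreign borrowers 713.2, increase in resident deposits held at foreign banks 330.0; capital account: capital transfers received from emigrants 94.9.)

-1642.5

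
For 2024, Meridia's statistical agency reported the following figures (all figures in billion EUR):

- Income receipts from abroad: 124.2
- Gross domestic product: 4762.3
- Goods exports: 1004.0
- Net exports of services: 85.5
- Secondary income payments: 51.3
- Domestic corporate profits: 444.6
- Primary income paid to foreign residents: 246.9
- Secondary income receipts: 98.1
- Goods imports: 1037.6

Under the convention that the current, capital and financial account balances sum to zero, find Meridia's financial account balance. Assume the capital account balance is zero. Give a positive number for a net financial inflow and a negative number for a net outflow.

Goods balance = 1004.0 - 1037.6 = -33.6
Services balance = 85.5
Trade balance (goods + services) = -33.6 + 85.5 = 51.9
Net primary income = 124.2 - 246.9 = -122.7
Net secondary income = 98.1 - 51.3 = 46.8
Current account = 51.9 + (-122.7) + 46.8 = -24.0
Financial account = -(-24.0) = 24.0

24.0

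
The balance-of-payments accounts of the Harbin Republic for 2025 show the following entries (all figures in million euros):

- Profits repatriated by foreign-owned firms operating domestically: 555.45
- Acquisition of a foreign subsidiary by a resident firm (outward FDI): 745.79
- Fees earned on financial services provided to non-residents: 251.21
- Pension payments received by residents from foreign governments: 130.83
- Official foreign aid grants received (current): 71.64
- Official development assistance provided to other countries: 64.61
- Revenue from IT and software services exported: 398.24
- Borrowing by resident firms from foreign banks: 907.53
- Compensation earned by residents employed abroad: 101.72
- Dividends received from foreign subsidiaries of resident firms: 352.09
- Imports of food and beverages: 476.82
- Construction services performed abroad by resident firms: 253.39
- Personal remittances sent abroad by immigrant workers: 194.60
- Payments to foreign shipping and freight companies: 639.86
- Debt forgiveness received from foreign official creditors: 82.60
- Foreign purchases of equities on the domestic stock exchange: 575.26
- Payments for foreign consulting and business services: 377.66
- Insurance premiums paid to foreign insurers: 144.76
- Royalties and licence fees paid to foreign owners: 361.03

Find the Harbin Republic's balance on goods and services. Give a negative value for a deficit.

Goods: -476.82
Services: -361.03 - 639.86 + 251.21 - 377.66 + 398.24 + 253.39 - 144.76 = -620.47
Trade balance = -476.82 + (-620.47) = -1097.29
(Excluded from the trade balance — primary income: profits repatriated by foreign-owned firms operating domestically 555.45, compensation earned by residents employed abroad 101.72, dividends received from foreign subsidiaries of resident firms 352.09; financial account: acquisition of a foreign subsidiary by a resident firm (outward FDI) 745.79, borrowing by resident firms from foreign banks 907.53, foreign purchases of equities on the domestic stock exchange 575.26; secondary income: pension payments received by residents from foreign governments 130.83, official foreign aid grants received (current) 71.64, official development assistance provided to other countries 64.61, personal remittances sent abroad by immigrant workers 194.60; capital account: debt forgiveness received from foreign official creditors 82.60.)

-1097.29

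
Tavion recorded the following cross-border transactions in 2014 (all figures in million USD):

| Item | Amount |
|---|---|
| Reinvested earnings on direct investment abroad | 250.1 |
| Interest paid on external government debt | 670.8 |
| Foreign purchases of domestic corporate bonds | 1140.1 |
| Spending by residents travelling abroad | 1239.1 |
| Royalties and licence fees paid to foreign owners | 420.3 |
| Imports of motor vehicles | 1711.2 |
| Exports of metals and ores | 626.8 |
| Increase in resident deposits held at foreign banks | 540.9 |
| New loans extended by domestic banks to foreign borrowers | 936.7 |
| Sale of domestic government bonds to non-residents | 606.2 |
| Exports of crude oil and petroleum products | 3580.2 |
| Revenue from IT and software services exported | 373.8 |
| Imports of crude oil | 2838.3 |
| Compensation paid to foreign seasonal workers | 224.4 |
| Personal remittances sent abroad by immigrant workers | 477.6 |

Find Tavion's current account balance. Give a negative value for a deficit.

Goods: 626.8 + 3580.2 - 1711.2 - 2838.3 = -342.5
Services: -420.3 - 1239.1 + 373.8 = -1285.6
Primary income: -670.8 - 224.4 + 250.1 = -645.1
Secondary income: -477.6
Current account = (-342.5) + (-1285.6) + (-645.1) + (-477.6) = -2750.8
(Excluded from the current account — financial account: foreign purchases of domestic corporate bonds 1140.1, increase in resident deposits held at foreign banks 540.9, new loans extended by domestic banks to foreign borrowers 936.7, sale of domestic government bonds to non-residents 606.2.)

-2750.8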